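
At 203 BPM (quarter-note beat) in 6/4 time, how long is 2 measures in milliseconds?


Reasoning:
Quarter-note beat duration = 60000 / 203 ms
Beats per measure (6/4) = 6
One measure = 6 × 60000 / 203 = 360000 / 203 ms
2 measures = 2 × 360000 / 203 = 720000 / 203
= 3546.8 ms


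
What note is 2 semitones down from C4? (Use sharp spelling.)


C4: chromatic position 0 in octave 4 → absolute = 4×12 + 0 = 48
Transpose down 2: 48 - 2 = 46
46 = 3×12 + 10 → A# in octave 3
Result = A#3


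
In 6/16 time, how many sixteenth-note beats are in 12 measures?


Step by step:
Time signature 6/16: the bottom number 16 means the sixteenth note gets one count
The top number 6 means 6 sixteenth-note beats per measure
Total = 6 × 12 measures
= 72 sixteenth-note beats


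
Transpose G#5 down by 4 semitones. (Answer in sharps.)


Reasoning:
G#5: chromatic position 8 in octave 5 → absolute = 5×12 + 8 = 68
Transpose down 4: 68 - 4 = 64
64 = 5×12 + 4 → E in octave 5
Result = E5


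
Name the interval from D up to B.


Working:
Letter names: D → B spans 6 letter names → a 6th
Semitones: D → B = 9 half-steps
A 6th of 9 semitones is a major 6th
= major 6th


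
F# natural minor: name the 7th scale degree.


Natural minor scale pattern: W-H-W-W-H-W-W (2-1-2-2-1-2-2 semitones)
Starting from F#:
  F# + 2 semitones → G#
  G# + 1 semitone → A
  A + 2 semitones → B
  B + 2 semitones → C#
  C# + 1 semitone → D
  D + 2 semitones → E
  E + 2 semitones → F#
Scale: F# G# A B C# D E
Degree 7 = E


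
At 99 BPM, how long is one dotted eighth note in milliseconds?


Let's work it out.
One quarter-note beat = 60000 / BPM = 60000 / 99 ms
Dotted eighth note = 3/4 × quarter note
Duration = 3/4 × 60000 / 99 = 45000 / 99
= 454.5 ms


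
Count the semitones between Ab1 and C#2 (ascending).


Absolute semitone position = octave×12 + chromatic position
Ab1: 1×12 + 8 = 20
C#2: 2×12 + 1 = 25
Difference = 25 - 20 = 5
= 5 semitones


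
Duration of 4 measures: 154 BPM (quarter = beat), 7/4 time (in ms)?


Reasoning:
Quarter-note beat duration = 60000 / 154 ms
Beats per measure (7/4) = 7
One measure = 7 × 60000 / 154 = 420000 / 154 ms
4 measures = 4 × 420000 / 154 = 1680000 / 154
= 10909.1 ms


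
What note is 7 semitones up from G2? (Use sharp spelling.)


Solution.
G2: chromatic position 7 in octave 2 → absolute = 2×12 + 7 = 31
Transpose up 7: 31 + 7 = 38
38 = 3×12 + 2 → D in octave 3
Result = D3


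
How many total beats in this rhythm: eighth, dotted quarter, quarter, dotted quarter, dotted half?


Let's work it out.
Beat values:
  eighth = 0.5 beats
  dotted quarter = 1.5 beats
  quarter = 1 beat
  dotted quarter = 1.5 beats
  dotted half = 3 beats
Sum = 0.5 + 1.5 + 1 + 1.5 + 3
= 7.5 beats


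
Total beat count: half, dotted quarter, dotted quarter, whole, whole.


Reasoning:
Beat values:
  half = 2 beats
  dotted quarter = 1.5 beats
  dotted quarter = 1.5 beats
  whole = 4 beats
  whole = 4 beats
Sum = 2 + 1.5 + 1.5 + 4 + 4
= 13 beats


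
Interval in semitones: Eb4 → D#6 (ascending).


Absolute semitone position = octave×12 + chromatic position
Eb4: 4×12 + 3 = 51
D#6: 6×12 + 3 = 75
Difference = 75 - 51 = 24
= 24 semitones


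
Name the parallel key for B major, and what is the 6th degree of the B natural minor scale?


Working:
Parallel keys share the same tonic but differ in mode
B major → parallel is B minor
B natural minor scale: B C# D E F# G A
= B minor; 6th degree = G


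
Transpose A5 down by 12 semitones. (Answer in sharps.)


Solution.
A5: chromatic position 9 in octave 5 → absolute = 5×12 + 9 = 69
Transpose down 12: 69 - 12 = 57
57 = 4×12 + 9 → A in octave 4
Result = A4


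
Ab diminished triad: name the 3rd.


Let's work it out.
Diminished triad = root + minor 3rd (3 semitones) + diminished 5th (6 semitones)
A triad on Ab stacks thirds, so the chord tones use letter names A-C-E
Root: Ab
Minor 3rd above Ab: Cb
Diminished 5th above Ab: Ebb
The 3rd = Cb


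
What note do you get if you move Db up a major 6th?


Reasoning:
major 6th: 6 letter names, 9 semitones
Letter: D + 5 → B
Pitch: Db + 9 semitones, spelled as a B → Bb
= Bb


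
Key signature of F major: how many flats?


Reasoning:
Flat major keys: C(0), F(1), Bb(2), Eb(3), Ab(4), Db(5), Gb(6), Cb(7)
F major has 1 flat
Order of flats: Bb Eb Ab Db Gb Cb Fb → first 1: Bb
= 1 flat


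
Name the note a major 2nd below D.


A 2nd spans 2 letter names, so from D we land on C
A major 2nd = 2 semitones below D
Spell C at that pitch: C
= C


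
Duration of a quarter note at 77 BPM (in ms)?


Solution.
One quarter-note beat = 60000 / BPM = 60000 / 77 ms
Duration = 60000 / 77
= 779.2 ms


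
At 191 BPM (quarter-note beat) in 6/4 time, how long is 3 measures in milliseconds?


Quarter-note beat duration = 60000 / 191 ms
Beats per measure (6/4) = 6
One measure = 6 × 60000 / 191 = 360000 / 191 ms
3 measures = 3 × 360000 / 191 = 1080000 / 191
= 5654.5 ms


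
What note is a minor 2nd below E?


Let's work it out.
A 2nd spans 2 letter names, so from E we land on D
A minor 2nd = 1 semitone below E
Spell D at that pitch: D#
= D#


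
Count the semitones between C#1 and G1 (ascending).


Step by step:
Absolute semitone position = octave×12 + chromatic position
C#1: 1×12 + 1 = 13
G1: 1×12 + 7 = 19
Difference = 19 - 13 = 6
= 6 semitones


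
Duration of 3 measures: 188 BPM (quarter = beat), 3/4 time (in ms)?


Working:
Quarter-note beat duration = 60000 / 188 ms
Beats per measure (3/4) = 3
One measure = 3 × 60000 / 188 = 180000 / 188 ms
3 measures = 3 × 180000 / 188 = 540000 / 188
= 2872.3 ms


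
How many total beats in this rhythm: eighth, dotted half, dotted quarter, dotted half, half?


Solution.
Beat values:
  eighth = 0.5 beats
  dotted half = 3 beats
  dotted quarter = 1.5 beats
  dotted half = 3 beats
  half = 2 beats
Sum = 0.5 + 3 + 1.5 + 3 + 2
= 10 beats


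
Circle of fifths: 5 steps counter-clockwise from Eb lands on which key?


Reasoning:
Each counter-clockwise step moves down a perfect 5th (= up a perfect 4th)
From Eb: Eb → Ab → Db → F#/Gb → B → E
= E


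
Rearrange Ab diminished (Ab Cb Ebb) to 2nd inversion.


Let's work it out.
Root position: Ab Cb Ebb
2nd inversion: move root and 3rd up an octave
Bass note: Ebb
Notes (bottom to top) = Ebb Ab Cb


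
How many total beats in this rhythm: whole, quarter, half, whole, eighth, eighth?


Beat values:
  whole = 4 beats
  quarter = 1 beat
  half = 2 beats
  whole = 4 beats
  eighth = 0.5 beats
  eighth = 0.5 beats
Sum = 4 + 1 + 2 + 4 + 0.5 + 0.5
= 12 beats


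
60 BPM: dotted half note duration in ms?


Let's work it out.
One quarter-note beat = 60000 / BPM = 60000 / 60 ms
Dotted half note = 3 × quarter note
Duration = 3 × 60000 / 60 = 180000 / 60
= 3000.0 ms


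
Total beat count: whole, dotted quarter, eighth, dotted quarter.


Let's work it out.
Beat values:
  whole = 4 beats
  dotted quarter = 1.5 beats
  eighth = 0.5 beats
  dotted quarter = 1.5 beats
Sum = 4 + 1.5 + 0.5 + 1.5
= 7.5 beats


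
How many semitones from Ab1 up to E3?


Absolute semitone position = octave×12 + chromatic position
Ab1: 1×12 + 8 = 20
E3: 3×12 + 4 = 40
Difference = 40 - 20 = 20
= 20 semitones


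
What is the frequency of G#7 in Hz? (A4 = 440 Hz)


Working:
f = 440 × 2^(n/12) where n = semitones from A4
G#7: 35 semitones from A4
f = 440 × 2^(35/12)
f = 3322.44 Hz


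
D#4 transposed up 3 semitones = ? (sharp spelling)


Reasoning:
D#4: chromatic position 3 in octave 4 → absolute = 4×12 + 3 = 51
Transpose up 3: 51 + 3 = 54
54 = 4×12 + 6 → F# in octave 4
Result = F#4


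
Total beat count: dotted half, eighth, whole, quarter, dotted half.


Working:
Beat values:
  dotted half = 3 beats
  eighth = 0.5 beats
  whole = 4 beats
  quarter = 1 beat
  dotted half = 3 beats
Sum = 3 + 0.5 + 4 + 1 + 3
= 11.5 beats


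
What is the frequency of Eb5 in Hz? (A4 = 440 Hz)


Let's work it out.
f = 440 × 2^(n/12) where n = semitones from A4
Eb5: 6 semitones from A4
f = 440 × 2^(6/12)
f = 622.25 Hz


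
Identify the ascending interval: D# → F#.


Letter names: D → F spans 3 letter names → a 3rd
Semitones: D# → F# = 3 half-steps
A 3rd of 3 semitones is a minor 3rd
= minor 3rd


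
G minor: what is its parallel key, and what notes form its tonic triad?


Reasoning:
Parallel keys share the same tonic but differ in mode
G minor → parallel is G major
Tonic triad of G major = G B D
= G major; triad = G B D


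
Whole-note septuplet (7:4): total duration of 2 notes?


Solution.
Septuplet: 7 notes occupy the space of 4 whole notes
Space = 4 × 4 = 16 beats
Each septuplet note = 16 / 7 = 16/7 beats
2 notes = 2 × 16/7 = 32/7
= 32/7 beats


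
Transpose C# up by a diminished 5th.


Let's work it out.
diminished 5th: 5 letter names, 6 semitones
Letter: C + 4 → G
Pitch: C# + 6 semitones, spelled as a G → G
= G


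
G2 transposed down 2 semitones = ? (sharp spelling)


Working:
G2: chromatic position 7 in octave 2 → absolute = 2×12 + 7 = 31
Transpose down 2: 31 - 2 = 29
29 = 2×12 + 5 → F in octave 2
Result = F2


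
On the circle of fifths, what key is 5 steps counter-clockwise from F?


Let's work it out.
Each counter-clockwise step moves down a perfect 5th (= up a perfect 4th)
From F: F → Bb → Eb → Ab → Db → F#/Gb
= F#/Gb


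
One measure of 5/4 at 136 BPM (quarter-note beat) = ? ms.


Quarter-note beat duration = 60000 / 136 ms
Beats per measure (5/4) = 5
One measure = 5 × 60000 / 136 = 300000 / 136 ms
= 2205.9 ms


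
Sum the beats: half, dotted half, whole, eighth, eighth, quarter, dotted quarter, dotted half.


Working:
Beat values:
  half = 2 beats
  dotted half = 3 beats
  whole = 4 beats
  eighth = 0.5 beats
  eighth = 0.5 beats
  quarter = 1 beat
  dotted quarter = 1.5 beats
  dotted half = 3 beats
Sum = 2 + 3 + 4 + 0.5 + 0.5 + 1 + 1.5 + 3
= 15.5 beats


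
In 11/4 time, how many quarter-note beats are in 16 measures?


Time signature 11/4: the bottom number 4 means the quarter note gets one count
The top number 11 means 11 quarter-note beats per measure
Total = 11 × 16 measures
= 176 quarter-note beats


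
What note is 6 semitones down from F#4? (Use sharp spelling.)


Working:
F#4: chromatic position 6 in octave 4 → absolute = 4×12 + 6 = 54
Transpose down 6: 54 - 6 = 48
48 = 4×12 + 0 → C in octave 4
Result = C4


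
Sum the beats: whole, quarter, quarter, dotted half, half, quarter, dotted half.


Step by step:
Beat values:
  whole = 4 beats
  quarter = 1 beat
  quarter = 1 beat
  dotted half = 3 beats
  half = 2 beats
  quarter = 1 beat
  dotted half = 3 beats
Sum = 4 + 1 + 1 + 3 + 2 + 1 + 3
= 15 beats


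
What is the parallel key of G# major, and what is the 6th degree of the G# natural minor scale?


Let's work it out.
Parallel keys share the same tonic but differ in mode
G# major → parallel is G# minor
G# natural minor scale: G# A# B C# D# E F#
= G# minor; 6th degree = E


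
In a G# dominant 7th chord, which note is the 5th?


Working:
Dominant 7th chord = root + major 3rd + perfect 5th + minor 7th
Seventh chords stack in thirds, so the letter names are G-B-D-F
Root: G#
Major 3rd above G#: B#
Perfect 5th above G#: D#
Minor 7th above G#: F#
The 5th = D#


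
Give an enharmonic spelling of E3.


Enharmonic notes sound the same pitch but are spelled with different letter names
E and Fb name the same pitch class
= Fb3


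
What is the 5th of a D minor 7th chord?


Minor 7th chord = root + minor 3rd + perfect 5th + minor 7th
Seventh chords stack in thirds, so the letter names are D-F-A-C
Root: D
Minor 3rd above D: F
Perfect 5th above D: A
Minor 7th above D: C
The 5th = A


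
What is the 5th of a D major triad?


Reasoning:
Major triad = root + major 3rd (4 semitones) + perfect 5th (7 semitones)
A triad on D stacks thirds, so the chord tones use letter names D-F-A
Root: D
Major 3rd above D: F#
Perfect 5th above D: A
The 5th = A


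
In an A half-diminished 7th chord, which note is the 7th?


Half-diminished 7th chord = root + minor 3rd + diminished 5th + minor 7th
Seventh chords stack in thirds, so the letter names are A-C-E-G
Root: A
Minor 3rd above A: C
Diminished 5th above A: Eb
Minor 7th above A: G
The 7th = G


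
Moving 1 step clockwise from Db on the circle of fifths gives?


Reasoning:
Each clockwise step on the circle of fifths moves up a perfect 5th
From Db: Db → Ab
= Ab


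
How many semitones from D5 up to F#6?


Working:
Absolute semitone position = octave×12 + chromatic position
D5: 5×12 + 2 = 62
F#6: 6×12 + 6 = 78
Difference = 78 - 62 = 16
= 16 semitones


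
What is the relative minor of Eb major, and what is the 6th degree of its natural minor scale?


The relative minor shares the major's key signature and starts on its 6th degree
6th degree = a major 6th above the tonic; a major 6th above Eb is C
→ relative minor of Eb major is C minor
C natural minor scale: C D Eb F G Ab Bb
= C minor; 6th degree = Ab


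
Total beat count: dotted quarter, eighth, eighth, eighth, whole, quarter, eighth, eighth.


Step by step:
Beat values:
  dotted quarter = 1.5 beats
  eighth = 0.5 beats
  eighth = 0.5 beats
  eighth = 0.5 beats
  whole = 4 beats
  quarter = 1 beat
  eighth = 0.5 beats
  eighth = 0.5 beats
Sum = 1.5 + 0.5 + 0.5 + 0.5 + 4 + 1 + 0.5 + 0.5
= 9 beats


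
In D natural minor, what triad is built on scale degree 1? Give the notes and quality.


D natural minor scale: D E F G A Bb C
Diatonic triad on degree 1 stacks scale notes 1, 3, 5: D F A
D→F = 3 semitones; D→A = 7 semitones → minor triad
= D F A (minor)


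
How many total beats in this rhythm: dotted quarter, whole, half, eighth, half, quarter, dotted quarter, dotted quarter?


Beat values:
  dotted quarter = 1.5 beats
  whole = 4 beats
  half = 2 beats
  eighth = 0.5 beats
  half = 2 beats
  quarter = 1 beat
  dotted quarter = 1.5 beats
  dotted quarter = 1.5 beats
Sum = 1.5 + 4 + 2 + 0.5 + 2 + 1 + 1.5 + 1.5
= 14 beats


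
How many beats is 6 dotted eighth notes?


Base eighth note = 1/2 beats
Dot 1 adds half the previous value: +1/4
One dotted eighth = 1/2 + 1/4 = 3/4
6 of them = 6 × 3/4 = 9/2
= 9/2 beats


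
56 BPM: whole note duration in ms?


One quarter-note beat = 60000 / BPM = 60000 / 56 ms
Whole note = 4 × quarter note
Duration = 4 × 60000 / 56 = 240000 / 56
= 4285.7 ms


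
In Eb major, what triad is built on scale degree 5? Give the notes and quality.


Solution.
Eb major scale: Eb F G Ab Bb C D
Diatonic triad on degree 5 stacks scale notes 5, 7, 2: Bb D F
Bb→D = 4 semitones; Bb→F = 7 semitones → major triad
= Bb D F (major)


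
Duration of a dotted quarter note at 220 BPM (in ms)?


One quarter-note beat = 60000 / BPM = 60000 / 220 ms
Dotted quarter note = 3/2 × quarter note
Duration = 3/2 × 60000 / 220 = 90000 / 220
= 409.1 ms


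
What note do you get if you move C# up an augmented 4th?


Solution.
augmented 4th: 4 letter names, 6 semitones
Letter: C + 3 → F
Pitch: C# + 6 semitones, spelled as an F → F##
= F##


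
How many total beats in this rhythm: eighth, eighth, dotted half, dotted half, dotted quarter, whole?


Reasoning:
Beat values:
  eighth = 0.5 beats
  eighth = 0.5 beats
  dotted half = 3 beats
  dotted half = 3 beats
  dotted quarter = 1.5 beats
  whole = 4 beats
Sum = 0.5 + 0.5 + 3 + 3 + 1.5 + 4
= 12.5 beats


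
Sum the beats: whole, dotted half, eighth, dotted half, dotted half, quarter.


Reasoning:
Beat values:
  whole = 4 beats
  dotted half = 3 beats
  eighth = 0.5 beats
  dotted half = 3 beats
  dotted half = 3 beats
  quarter = 1 beat
Sum = 4 + 3 + 0.5 + 3 + 3 + 1
= 14.5 beats


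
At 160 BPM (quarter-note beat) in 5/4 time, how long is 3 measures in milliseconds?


Let's work it out.
Quarter-note beat duration = 60000 / 160 ms
Beats per measure (5/4) = 5
One measure = 5 × 60000 / 160 = 300000 / 160 ms
3 measures = 3 × 300000 / 160 = 900000 / 160
= 5625.0 ms


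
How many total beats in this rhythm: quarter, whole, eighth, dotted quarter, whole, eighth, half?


Beat values:
  quarter = 1 beat
  whole = 4 beats
  eighth = 0.5 beats
  dotted quarter = 1.5 beats
  whole = 4 beats
  eighth = 0.5 beats
  half = 2 beats
Sum = 1 + 4 + 0.5 + 1.5 + 4 + 0.5 + 2
= 13.5 beats


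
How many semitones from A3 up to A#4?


Let's work it out.
Absolute semitone position = octave×12 + chromatic position
A3: 3×12 + 9 = 45
A#4: 4×12 + 10 = 58
Difference = 58 - 45 = 13
= 13 semitones


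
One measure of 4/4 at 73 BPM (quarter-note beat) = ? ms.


Solution.
Quarter-note beat duration = 60000 / 73 ms
Beats per measure (4/4) = 4
One measure = 4 × 60000 / 73 = 240000 / 73 ms
= 3287.7 ms


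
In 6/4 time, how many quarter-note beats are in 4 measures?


Solution.
Time signature 6/4: the bottom number 4 means the quarter note gets one count
The top number 6 means 6 quarter-note beats per measure
Total = 6 × 4 measures
= 24 quarter-note beats


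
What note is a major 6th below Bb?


A 6th spans 6 letter names, so from B we land on D
A major 6th = 9 semitones below Bb
Spell D at that pitch: Db
= Db


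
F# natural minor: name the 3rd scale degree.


Step by step:
Natural minor scale pattern: W-H-W-W-H-W-W (2-1-2-2-1-2-2 semitones)
Starting from F#:
  F# + 2 semitones → G#
  G# + 1 semitone → A
  A + 2 semitones → B
  B + 2 semitones → C#
  C# + 1 semitone → D
  D + 2 semitones → E
  E + 2 semitones → F#
Scale: F# G# A B C# D E
Degree 3 = A


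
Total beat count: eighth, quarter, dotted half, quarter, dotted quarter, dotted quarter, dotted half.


Beat values:
  eighth = 0.5 beats
  quarter = 1 beat
  dotted half = 3 beats
  quarter = 1 beat
  dotted quarter = 1.5 beats
  dotted quarter = 1.5 beats
  dotted half = 3 beats
Sum = 0.5 + 1 + 3 + 1 + 1.5 + 1.5 + 3
= 11.5 beats


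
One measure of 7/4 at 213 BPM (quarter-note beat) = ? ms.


Solution.
Quarter-note beat duration = 60000 / 213 ms
Beats per measure (7/4) = 7
One measure = 7 × 60000 / 213 = 420000 / 213 ms
= 1971.8 ms


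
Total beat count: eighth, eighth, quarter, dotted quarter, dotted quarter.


Working:
Beat values:
  eighth = 0.5 beats
  eighth = 0.5 beats
  quarter = 1 beat
  dotted quarter = 1.5 beats
  dotted quarter = 1.5 beats
Sum = 0.5 + 0.5 + 1 + 1.5 + 1.5
= 5 beats


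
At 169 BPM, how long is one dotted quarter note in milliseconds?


One quarter-note beat = 60000 / BPM = 60000 / 169 ms
Dotted quarter note = 3/2 × quarter note
Duration = 3/2 × 60000 / 169 = 90000 / 169
= 532.5 ms


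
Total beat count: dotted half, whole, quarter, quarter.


Reasoning:
Beat values:
  dotted half = 3 beats
  whole = 4 beats
  quarter = 1 beat
  quarter = 1 beat
Sum = 3 + 4 + 1 + 1
= 9 beats


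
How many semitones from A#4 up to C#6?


Absolute semitone position = octave×12 + chromatic position
A#4: 4×12 + 10 = 58
C#6: 6×12 + 1 = 73
Difference = 73 - 58 = 15
= 15 semitones


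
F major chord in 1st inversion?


Let's work it out.
Root position: F A C
1st inversion: move root up an octave
Bass note: A
Notes (bottom to top) = A C F


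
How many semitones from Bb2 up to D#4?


Let's work it out.
Absolute semitone position = octave×12 + chromatic position
Bb2: 2×12 + 10 = 34
D#4: 4×12 + 3 = 51
Difference = 51 - 34 = 17
= 17 semitones


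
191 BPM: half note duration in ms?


Solution.
One quarter-note beat = 60000 / BPM = 60000 / 191 ms
Half note = 2 × quarter note
Duration = 2 × 60000 / 191 = 120000 / 191
= 628.3 ms


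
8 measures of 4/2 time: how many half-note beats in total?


Solution.
Time signature 4/2: the bottom number 2 means the half note gets one count
The top number 4 means 4 half-note beats per measure
Total = 4 × 8 measures
= 32 half-note beats


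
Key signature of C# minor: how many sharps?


Reasoning:
Sharp minor keys follow the circle of fifths: A(0), E(1), B(2), F#(3), C#(4), G#(5), D#(6), A#(7)
C# minor has 4 sharps
Order of sharps: F# C# G# D# A# E# B# → first 4: F#, C#, G#, D#
= 4 sharps


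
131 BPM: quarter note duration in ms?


Let's work it out.
One quarter-note beat = 60000 / BPM = 60000 / 131 ms
Duration = 60000 / 131
= 458.0 ms


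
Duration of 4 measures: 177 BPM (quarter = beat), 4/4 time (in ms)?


Quarter-note beat duration = 60000 / 177 ms
Beats per measure (4/4) = 4
One measure = 4 × 60000 / 177 = 240000 / 177 ms
4 measures = 4 × 240000 / 177 = 960000 / 177
= 5423.7 ms


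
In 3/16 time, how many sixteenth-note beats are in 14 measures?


Time signature 3/16: the bottom number 16 means the sixteenth note gets one count
The top number 3 means 3 sixteenth-note beats per measure
Total = 3 × 14 measures
= 42 sixteenth-note beats


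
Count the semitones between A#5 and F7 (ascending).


Reasoning:
Absolute semitone position = octave×12 + chromatic position
A#5: 5×12 + 10 = 70
F7: 7×12 + 5 = 89
Difference = 89 - 70 = 19
= 19 semitones


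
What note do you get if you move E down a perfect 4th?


Working:
perfect 4th: 4 letter names, 5 semitones
Letter: E - 3 → B
Pitch: E - 5 semitones, spelled as a B → B
= B


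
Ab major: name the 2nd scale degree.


Step by step:
Major scale pattern: W-W-H-W-W-W-H (2-2-1-2-2-2-1 semitones)
Starting from Ab:
  Ab + 2 semitones → Bb
  Bb + 2 semitones → C
  C + 1 semitone → Db
  Db + 2 semitones → Eb
  Eb + 2 semitones → F
  F + 2 semitones → G
  G + 1 semitone → Ab
Scale: Ab Bb C Db Eb F G
Degree 2 = Bb


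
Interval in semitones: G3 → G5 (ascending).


Absolute semitone position = octave×12 + chromatic position
G3: 3×12 + 7 = 43
G5: 5×12 + 7 = 67
Difference = 67 - 43 = 24
= 24 semitones


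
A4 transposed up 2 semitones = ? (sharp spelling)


Let's work it out.
A4: chromatic position 9 in octave 4 → absolute = 4×12 + 9 = 57
Transpose up 2: 57 + 2 = 59
59 = 4×12 + 11 → B in octave 4
Result = B4


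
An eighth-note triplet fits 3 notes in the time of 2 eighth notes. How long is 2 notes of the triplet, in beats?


Step by step:
Triplet: 3 notes occupy the space of 2 eighth notes
Space = 2 × 1/2 = 1 beat
Each triplet note = 1 / 3 = 1/3 beats
2 notes = 2 × 1/3 = 2/3
= 2/3 beats


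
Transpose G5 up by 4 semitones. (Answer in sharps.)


Working:
G5: chromatic position 7 in octave 5 → absolute = 5×12 + 7 = 67
Transpose up 4: 67 + 4 = 71
71 = 5×12 + 11 → B in octave 5
Result = B5


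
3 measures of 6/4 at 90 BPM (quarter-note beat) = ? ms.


Working:
Quarter-note beat duration = 60000 / 90 ms
Beats per measure (6/4) = 6
One measure = 6 × 60000 / 90 = 360000 / 90 ms
3 measures = 3 × 360000 / 90 = 1080000 / 90
= 12000.0 ms


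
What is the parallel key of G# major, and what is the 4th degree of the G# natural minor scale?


Reasoning:
Parallel keys share the same tonic but differ in mode
G# major → parallel is G# minor
G# natural minor scale: G# A# B C# D# E F#
= G# minor; 4th degree = C#


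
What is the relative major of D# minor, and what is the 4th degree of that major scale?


The relative major shares the key signature and is a minor 3rd above the minor tonic
A minor 3rd above D# is F#
→ relative major of D# minor is F# major
F# major scale: F# G# A# B C# D# E#
= F# major; 4th degree = B


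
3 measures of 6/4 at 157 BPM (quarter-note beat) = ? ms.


Solution.
Quarter-note beat duration = 60000 / 157 ms
Beats per measure (6/4) = 6
One measure = 6 × 60000 / 157 = 360000 / 157 ms
3 measures = 3 × 360000 / 157 = 1080000 / 157
= 6879.0 ms


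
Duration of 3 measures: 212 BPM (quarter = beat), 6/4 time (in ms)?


Working:
Quarter-note beat duration = 60000 / 212 ms
Beats per measure (6/4) = 6
One measure = 6 × 60000 / 212 = 360000 / 212 ms
3 measures = 3 × 360000 / 212 = 1080000 / 212
= 5094.3 ms


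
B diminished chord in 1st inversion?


Root position: B D F
1st inversion: move root up an octave
Bass note: D
Notes (bottom to top) = D F B


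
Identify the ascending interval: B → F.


Working:
Letter names: B → F spans 5 letter names → a 5th
Semitones: B → F = 6 half-steps
A 5th of 6 semitones is a diminished 5th
= diminished 5th


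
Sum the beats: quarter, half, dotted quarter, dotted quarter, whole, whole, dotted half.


Reasoning:
Beat values:
  quarter = 1 beat
  half = 2 beats
  dotted quarter = 1.5 beats
  dotted quarter = 1.5 beats
  whole = 4 beats
  whole = 4 beats
  dotted half = 3 beats
Sum = 1 + 2 + 1.5 + 1.5 + 4 + 4 + 3
= 17 beats


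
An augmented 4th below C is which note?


Working:
A 4th spans 4 letter names, so from C we land on G
An augmented 4th = 6 semitones below C
Spell G at that pitch: Gb
= Gb


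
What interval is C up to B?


Step by step:
Letter names: C → B spans 7 letter names → a 7th
Semitones: C → B = 11 half-steps
A 7th of 11 semitones is a major 7th
= major 7th


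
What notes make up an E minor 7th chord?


Minor 7th chord = root + minor 3rd + perfect 5th + minor 7th
Seventh chords stack in thirds, so the letter names are E-G-B-D
Root: E
Minor 3rd above E: G
Perfect 5th above E: B
Minor 7th above E: D
Chord = E G B D


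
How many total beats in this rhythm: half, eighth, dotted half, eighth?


Reasoning:
Beat values:
  half = 2 beats
  eighth = 0.5 beats
  dotted half = 3 beats
  eighth = 0.5 beats
Sum = 2 + 0.5 + 3 + 0.5
= 6 beats


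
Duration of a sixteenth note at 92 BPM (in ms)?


Reasoning:
One quarter-note beat = 60000 / BPM = 60000 / 92 ms
Sixteenth note = 1/4 × quarter note
Duration = 1/4 × 60000 / 92 = 15000 / 92
= 163.0 ms


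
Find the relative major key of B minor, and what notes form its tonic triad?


Let's work it out.
The relative major shares the key signature and is a minor 3rd above the minor tonic
A minor 3rd above B is D
→ relative major of B minor is D major
Tonic triad of D major = root + major 3rd + perfect 5th = D F# A
= D major; triad = D F# A


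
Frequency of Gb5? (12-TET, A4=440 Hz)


Let's work it out.
f = 440 × 2^(n/12) where n = semitones from A4
Gb5: 9 semitones from A4
f = 440 × 2^(9/12)
f = 739.99 Hz


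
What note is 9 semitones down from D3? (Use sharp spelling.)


Working:
D3: chromatic position 2 in octave 3 → absolute = 3×12 + 2 = 38
Transpose down 9: 38 - 9 = 29
29 = 2×12 + 5 → F in octave 2
Result = F2


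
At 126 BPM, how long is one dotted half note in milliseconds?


Solution.
One quarter-note beat = 60000 / BPM = 60000 / 126 ms
Dotted half note = 3 × quarter note
Duration = 3 × 60000 / 126 = 180000 / 126
= 1428.6 ms


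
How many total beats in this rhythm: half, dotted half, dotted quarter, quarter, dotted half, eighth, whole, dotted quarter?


Reasoning:
Beat values:
  half = 2 beats
  dotted half = 3 beats
  dotted quarter = 1.5 beats
  quarter = 1 beat
  dotted half = 3 beats
  eighth = 0.5 beats
  whole = 4 beats
  dotted quarter = 1.5 beats
Sum = 2 + 3 + 1.5 + 1 + 3 + 0.5 + 4 + 1.5
= 16.5 beats


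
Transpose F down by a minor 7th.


Let's work it out.
minor 7th: 7 letter names, 10 semitones
Letter: F - 6 → G
Pitch: F - 10 semitones, spelled as a G → G
= G


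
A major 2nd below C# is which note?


Let's work it out.
A 2nd spans 2 letter names, so from C we land on B
A major 2nd = 2 semitones below C#
Spell B at that pitch: B
= B


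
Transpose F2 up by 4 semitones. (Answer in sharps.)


Step by step:
F2: chromatic position 5 in octave 2 → absolute = 2×12 + 5 = 29
Transpose up 4: 29 + 4 = 33
33 = 2×12 + 9 → A in octave 2
Result = A2


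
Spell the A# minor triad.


Solution.
Minor triad = root + minor 3rd (3 semitones) + perfect 5th (7 semitones)
A triad on A# stacks thirds, so the chord tones use letter names A-C-E
Root: A#
Minor 3rd above A#: C#
Perfect 5th above A#: E#
Chord = A# C# E#


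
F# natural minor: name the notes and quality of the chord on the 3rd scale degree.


Solution.
F# natural minor scale: F# G# A B C# D E
Diatonic triad on degree 3 stacks scale notes 3, 5, 7: A C# E
A→C# = 4 semitones; A→E = 7 semitones → major triad
= A C# E (major)


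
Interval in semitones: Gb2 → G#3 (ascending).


Solution.
Absolute semitone position = octave×12 + chromatic position
Gb2: 2×12 + 6 = 30
G#3: 3×12 + 8 = 44
Difference = 44 - 30 = 14
= 14 semitones


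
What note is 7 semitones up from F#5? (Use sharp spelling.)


Reasoning:
F#5: chromatic position 6 in octave 5 → absolute = 5×12 + 6 = 66
Transpose up 7: 66 + 7 = 73
73 = 6×12 + 1 → C# in octave 6
Result = C#6


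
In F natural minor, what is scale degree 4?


Reasoning:
Natural minor scale pattern: W-H-W-W-H-W-W (2-1-2-2-1-2-2 semitones)
Starting from F:
  F + 2 semitones → G
  G + 1 semitone → Ab
  Ab + 2 semitones → Bb
  Bb + 2 semitones → C
  C + 1 semitone → Db
  Db + 2 semitones → Eb
  Eb + 2 semitones → F
Scale: F G Ab Bb C Db Eb
Degree 4 = Bb


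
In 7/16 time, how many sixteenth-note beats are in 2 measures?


Working:
Time signature 7/16: the bottom number 16 means the sixteenth note gets one count
The top number 7 means 7 sixteenth-note beats per measure
Total = 7 × 2 measures
= 14 sixteenth-note beats


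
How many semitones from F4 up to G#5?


Reasoning:
Absolute semitone position = octave×12 + chromatic position
F4: 4×12 + 5 = 53
G#5: 5×12 + 8 = 68
Difference = 68 - 53 = 15
= 15 semitones


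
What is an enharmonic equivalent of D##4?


Enharmonic notes sound the same pitch but are spelled with different letter names
D## and E name the same pitch class
= E4


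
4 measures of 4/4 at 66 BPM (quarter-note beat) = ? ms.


Working:
Quarter-note beat duration = 60000 / 66 ms
Beats per measure (4/4) = 4
One measure = 4 × 60000 / 66 = 240000 / 66 ms
4 measures = 4 × 240000 / 66 = 960000 / 66
= 14545.5 ms


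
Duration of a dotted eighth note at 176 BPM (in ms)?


One quarter-note beat = 60000 / BPM = 60000 / 176 ms
Dotted eighth note = 3/4 × quarter note
Duration = 3/4 × 60000 / 176 = 45000 / 176
= 255.7 ms


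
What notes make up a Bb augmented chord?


Step by step:
Augmented triad = root + major 3rd (4 semitones) + augmented 5th (8 semitones)
A triad on Bb stacks thirds, so the chord tones use letter names B-D-F
Root: Bb
Major 3rd above Bb: D
Augmented 5th above Bb: F#
Chord = Bb D F#


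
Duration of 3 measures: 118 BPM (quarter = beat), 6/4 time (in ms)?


Let's work it out.
Quarter-note beat duration = 60000 / 118 ms
Beats per measure (6/4) = 6
One measure = 6 × 60000 / 118 = 360000 / 118 ms
3 measures = 3 × 360000 / 118 = 1080000 / 118
= 9152.5 ms


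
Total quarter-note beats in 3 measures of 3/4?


Solution.
Time signature 3/4: the bottom number 4 means the quarter note gets one count
The top number 3 means 3 quarter-note beats per measure
Total = 3 × 3 measures
= 9 quarter-note beats


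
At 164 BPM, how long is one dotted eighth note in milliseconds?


Step by step:
One quarter-note beat = 60000 / BPM = 60000 / 164 ms
Dotted eighth note = 3/4 × quarter note
Duration = 3/4 × 60000 / 164 = 45000 / 164
= 274.4 ms


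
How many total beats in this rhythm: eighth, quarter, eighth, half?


Beat values:
  eighth = 0.5 beats
  quarter = 1 beat
  eighth = 0.5 beats
  half = 2 beats
Sum = 0.5 + 1 + 0.5 + 2
= 4 beats


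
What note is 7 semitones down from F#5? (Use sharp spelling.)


F#5: chromatic position 6 in octave 5 → absolute = 5×12 + 6 = 66
Transpose down 7: 66 - 7 = 59
59 = 4×12 + 11 → B in octave 4
Result = B4


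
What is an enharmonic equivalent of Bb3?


Enharmonic notes sound the same pitch but are spelled with different letter names
Bb and A# name the same pitch class
= A#3


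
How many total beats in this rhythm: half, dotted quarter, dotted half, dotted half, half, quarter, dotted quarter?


Let's work it out.
Beat values:
  half = 2 beats
  dotted quarter = 1.5 beats
  dotted half = 3 beats
  dotted half = 3 beats
  half = 2 beats
  quarter = 1 beat
  dotted quarter = 1.5 beats
Sum = 2 + 1.5 + 3 + 3 + 2 + 1 + 1.5
= 14 beats


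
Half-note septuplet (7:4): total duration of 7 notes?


Solution.
Septuplet: 7 notes occupy the space of 4 half notes
Space = 4 × 2 = 8 beats
Each septuplet note = 8 / 7 = 8/7 beats
7 notes = 7 × 8/7 = 8
= 8 beats


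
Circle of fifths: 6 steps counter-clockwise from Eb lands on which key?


Let's work it out.
Each counter-clockwise step moves down a perfect 5th (= up a perfect 4th)
From Eb: Eb → Ab → Db → F#/Gb → B → E → A
= A


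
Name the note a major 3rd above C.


A 3rd spans 3 letter names, so from C we land on E
A major 3rd = 4 semitones above C
Spell E at that pitch: E
= E


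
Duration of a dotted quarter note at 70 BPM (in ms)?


One quarter-note beat = 60000 / BPM = 60000 / 70 ms
Dotted quarter note = 3/2 × quarter note
Duration = 3/2 × 60000 / 70 = 90000 / 70
= 1285.7 ms


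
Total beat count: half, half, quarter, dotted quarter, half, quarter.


Beat values:
  half = 2 beats
  half = 2 beats
  quarter = 1 beat
  dotted quarter = 1.5 beats
  half = 2 beats
  quarter = 1 beat
Sum = 2 + 2 + 1 + 1.5 + 2 + 1
= 9.5 beats


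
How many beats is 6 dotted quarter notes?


Base quarter note = 1 beat
Dot 1 adds half the previous value: +1/2
One dotted quarter = 1 + 1/2 = 3/2
6 of them = 6 × 3/2 = 9
= 9 beats


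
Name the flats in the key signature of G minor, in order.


Flat minor keys: A(0), D(1), G(2), C(3), F(4), Bb(5), Eb(6), Ab(7)
G minor has 2 flats
Order of flats: Bb Eb Ab Db Gb Cb Fb → first 2: Bb, Eb
= Bb, Eb


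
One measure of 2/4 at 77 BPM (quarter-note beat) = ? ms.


Reasoning:
Quarter-note beat duration = 60000 / 77 ms
Beats per measure (2/4) = 2
One measure = 2 × 60000 / 77 = 120000 / 77 ms
= 1558.4 ms


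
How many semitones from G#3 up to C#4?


Absolute semitone position = octave×12 + chromatic position
G#3: 3×12 + 8 = 44
C#4: 4×12 + 1 = 49
Difference = 49 - 44 = 5
= 5 semitones


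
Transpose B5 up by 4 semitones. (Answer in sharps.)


Reasoning:
B5: chromatic position 11 in octave 5 → absolute = 5×12 + 11 = 71
Transpose up 4: 71 + 4 = 75
75 = 6×12 + 3 → D# in octave 6
Result = D#6


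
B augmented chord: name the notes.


Reasoning:
Augmented triad = root + major 3rd (4 semitones) + augmented 5th (8 semitones)
A triad on B stacks thirds, so the chord tones use letter names B-D-F
Root: B
Major 3rd above B: D#
Augmented 5th above B: F##
Chord = B D# F##


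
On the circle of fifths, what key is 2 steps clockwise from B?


Working:
Each clockwise step on the circle of fifths moves up a perfect 5th
From B: B → F#/Gb → Db
= Db


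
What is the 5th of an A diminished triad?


Solution.
Diminished triad = root + minor 3rd (3 semitones) + diminished 5th (6 semitones)
A triad on A stacks thirds, so the chord tones use letter names A-C-E
Root: A
Minor 3rd above A: C
Diminished 5th above A: Eb
The 5th = Eb


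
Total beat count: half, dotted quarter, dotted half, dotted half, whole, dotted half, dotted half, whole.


Let's work it out.
Beat values:
  half = 2 beats
  dotted quarter = 1.5 beats
  dotted half = 3 beats
  dotted half = 3 beats
  whole = 4 beats
  dotted half = 3 beats
  dotted half = 3 beats
  whole = 4 beats
Sum = 2 + 1.5 + 3 + 3 + 4 + 3 + 3 + 4
= 23.5 beats


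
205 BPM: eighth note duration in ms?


Step by step:
One quarter-note beat = 60000 / BPM = 60000 / 205 ms
Eighth note = 1/2 × quarter note
Duration = 1/2 × 60000 / 205 = 30000 / 205
= 146.3 ms


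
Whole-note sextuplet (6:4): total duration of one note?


Solution.
Sextuplet: 6 notes occupy the space of 4 whole notes
Space = 4 × 4 = 16 beats
Each sextuplet note = 16 / 6 = 8/3 beats
= 8/3 beats


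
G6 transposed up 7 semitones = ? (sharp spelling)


Solution.
G6: chromatic position 7 in octave 6 → absolute = 6×12 + 7 = 79
Transpose up 7: 79 + 7 = 86
86 = 7×12 + 2 → D in octave 7
Result = D7


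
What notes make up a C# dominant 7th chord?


Solution.
Dominant 7th chord = root + major 3rd + perfect 5th + minor 7th
Seventh chords stack in thirds, so the letter names are C-E-G-B
Root: C#
Major 3rd above C#: E#
Perfect 5th above C#: G#
Minor 7th above C#: B
Chord = C# E# G# B


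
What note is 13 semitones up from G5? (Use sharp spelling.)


G5: chromatic position 7 in octave 5 → absolute = 5×12 + 7 = 67
Transpose up 13: 67 + 13 = 80
80 = 6×12 + 8 → G# in octave 6
Result = G#6


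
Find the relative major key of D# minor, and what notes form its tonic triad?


The relative major shares the key signature and is a minor 3rd above the minor tonic
A minor 3rd above D# is F#
→ relative major of D# minor is F# major
Tonic triad of F# major = root + major 3rd + perfect 5th = F# A# C#
= F# major; triad = F# A# C#


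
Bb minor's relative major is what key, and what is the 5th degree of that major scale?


Step by step:
The relative major shares the key signature and is a minor 3rd above the minor tonic
A minor 3rd above Bb is Db
→ relative major of Bb minor is Db major
Db major scale: Db Eb F Gb Ab Bb C
= Db major; 5th degree = Ab


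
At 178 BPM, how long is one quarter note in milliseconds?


One quarter-note beat = 60000 / BPM = 60000 / 178 ms
Duration = 60000 / 178
= 337.1 ms


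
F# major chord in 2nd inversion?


Reasoning:
Root position: F# A# C#
2nd inversion: move root and 3rd up an octave
Bass note: C#
Notes (bottom to top) = C# F# A#


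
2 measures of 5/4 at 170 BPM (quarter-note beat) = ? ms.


Reasoning:
Quarter-note beat duration = 60000 / 170 ms
Beats per measure (5/4) = 5
One measure = 5 × 60000 / 170 = 300000 / 170 ms
2 measures = 2 × 300000 / 170 = 600000 / 170
= 3529.4 ms


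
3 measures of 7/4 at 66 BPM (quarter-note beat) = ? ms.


Step by step:
Quarter-note beat duration = 60000 / 66 ms
Beats per measure (7/4) = 7
One measure = 7 × 60000 / 66 = 420000 / 66 ms
3 measures = 3 × 420000 / 66 = 1260000 / 66
= 19090.9 ms


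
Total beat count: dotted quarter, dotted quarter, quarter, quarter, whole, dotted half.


Solution.
Beat values:
  dotted quarter = 1.5 beats
  dotted quarter = 1.5 beats
  quarter = 1 beat
  quarter = 1 beat
  whole = 4 beats
  dotted half = 3 beats
Sum = 1.5 + 1.5 + 1 + 1 + 4 + 3
= 12 beats


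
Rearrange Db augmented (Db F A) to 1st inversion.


Reasoning:
Root position: Db F A
1st inversion: move root up an octave
Bass note: F
Notes (bottom to top) = F A Db


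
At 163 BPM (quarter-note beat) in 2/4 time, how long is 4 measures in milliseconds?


Reasoning:
Quarter-note beat duration = 60000 / 163 ms
Beats per measure (2/4) = 2
One measure = 2 × 60000 / 163 = 120000 / 163 ms
4 measures = 4 × 120000 / 163 = 480000 / 163
= 2944.8 ms


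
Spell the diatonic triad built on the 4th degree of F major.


Let's work it out.
F major scale: F G A Bb C D E
Diatonic triad on degree 4 stacks scale notes 4, 6, 1: Bb D F
Bb→D = 4 semitones; Bb→F = 7 semitones → major triad
= Bb D F (major)


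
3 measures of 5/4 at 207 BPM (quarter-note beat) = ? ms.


Let's work it out.
Quarter-note beat duration = 60000 / 207 ms
Beats per measure (5/4) = 5
One measure = 5 × 60000 / 207 = 300000 / 207 ms
3 measures = 3 × 300000 / 207 = 900000 / 207
= 4347.8 ms


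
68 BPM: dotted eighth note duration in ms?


One quarter-note beat = 60000 / BPM = 60000 / 68 ms
Dotted eighth note = 3/4 × quarter note
Duration = 3/4 × 60000 / 68 = 45000 / 68
= 661.8 ms


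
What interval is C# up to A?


Let's work it out.
Letter names: C → A spans 6 letter names → a 6th
Semitones: C# → A = 8 half-steps
A 6th of 8 semitones is a minor 6th
= minor 6th
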